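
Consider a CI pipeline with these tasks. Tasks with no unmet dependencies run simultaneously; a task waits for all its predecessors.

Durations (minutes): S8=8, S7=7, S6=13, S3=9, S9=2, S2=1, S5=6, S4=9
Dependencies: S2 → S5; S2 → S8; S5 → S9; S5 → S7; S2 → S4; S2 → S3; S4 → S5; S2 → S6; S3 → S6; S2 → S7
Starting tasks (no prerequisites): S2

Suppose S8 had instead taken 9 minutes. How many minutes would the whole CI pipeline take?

Baseline: S2→S3→S6 = 1+9+13 = 23 → 23 minutes.
S8 is off the critical path — its longest chain is 9 minutes, giving 14 of slack.
That remains the longest chain; total 23 minutes.

23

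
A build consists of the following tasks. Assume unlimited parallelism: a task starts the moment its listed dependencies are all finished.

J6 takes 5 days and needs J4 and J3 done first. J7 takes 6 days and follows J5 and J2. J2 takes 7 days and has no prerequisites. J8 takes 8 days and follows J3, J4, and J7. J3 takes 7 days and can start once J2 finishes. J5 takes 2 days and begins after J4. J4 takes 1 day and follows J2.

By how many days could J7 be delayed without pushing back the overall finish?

J2→J4→J5→J7→J8 = 7+1+2+6+8 = 24 sets the makespan at 24 days.
The longest chain containing J7 totals 24 days.
So J7 can slip 16 − 16 = 0 days.

0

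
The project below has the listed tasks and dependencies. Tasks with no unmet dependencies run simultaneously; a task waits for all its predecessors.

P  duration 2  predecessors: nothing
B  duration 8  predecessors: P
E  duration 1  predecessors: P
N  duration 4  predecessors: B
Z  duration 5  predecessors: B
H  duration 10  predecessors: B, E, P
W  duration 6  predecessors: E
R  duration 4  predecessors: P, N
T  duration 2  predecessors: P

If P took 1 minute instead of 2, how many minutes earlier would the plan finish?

1

Baseline: P→B→H = 2+8+10 = 20 → 20 minutes.
P is on the critical path; changing it to 1 makes that path 19 minutes.
The critical path is still P→B→H; finish is now 19 minutes.
Change in finish: 19 − 20 = -1 minutes.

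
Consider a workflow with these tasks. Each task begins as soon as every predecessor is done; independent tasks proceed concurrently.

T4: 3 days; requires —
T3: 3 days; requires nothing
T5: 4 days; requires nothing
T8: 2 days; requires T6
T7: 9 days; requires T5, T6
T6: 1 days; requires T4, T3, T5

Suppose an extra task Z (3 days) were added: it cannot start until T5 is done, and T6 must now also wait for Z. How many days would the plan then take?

17

Originally the plan takes 14 days.
With Z inserted, T6 now waits for max(T4, T3, T5, Z).
New critical path: T5→Z→T6→T7 = 4+3+1+9 = 17 ⇒ 17 days.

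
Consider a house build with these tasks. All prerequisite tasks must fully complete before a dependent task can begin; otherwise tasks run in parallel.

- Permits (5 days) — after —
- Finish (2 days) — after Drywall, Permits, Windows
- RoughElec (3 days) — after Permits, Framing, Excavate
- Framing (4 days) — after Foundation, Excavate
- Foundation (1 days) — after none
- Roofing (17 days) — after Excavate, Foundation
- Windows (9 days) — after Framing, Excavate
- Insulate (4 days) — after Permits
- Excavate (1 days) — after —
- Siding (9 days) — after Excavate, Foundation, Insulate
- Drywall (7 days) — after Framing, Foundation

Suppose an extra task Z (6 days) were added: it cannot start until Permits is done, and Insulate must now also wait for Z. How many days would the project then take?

24

Originally the project takes 18 days.
With Z inserted, Insulate now waits for max(Permits, Z).
New critical path: Permits→Z→Insulate→Siding = 5+6+4+9 = 24 ⇒ 24 days.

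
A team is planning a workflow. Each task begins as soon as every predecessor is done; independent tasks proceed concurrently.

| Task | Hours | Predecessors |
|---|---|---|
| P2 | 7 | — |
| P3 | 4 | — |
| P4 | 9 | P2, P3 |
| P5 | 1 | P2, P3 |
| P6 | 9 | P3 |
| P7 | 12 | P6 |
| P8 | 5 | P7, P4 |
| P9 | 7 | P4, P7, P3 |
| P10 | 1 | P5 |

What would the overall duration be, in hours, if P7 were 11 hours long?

31

Actual critical path: P3→P6→P7→P9 = 4+9+12+7 = 32 ⇒ 32 hours.
P7 lies on that path, so at 11 hours the path becomes 31 hours.
The critical path is still P3→P6→P7→P9; finish is now 31 hours.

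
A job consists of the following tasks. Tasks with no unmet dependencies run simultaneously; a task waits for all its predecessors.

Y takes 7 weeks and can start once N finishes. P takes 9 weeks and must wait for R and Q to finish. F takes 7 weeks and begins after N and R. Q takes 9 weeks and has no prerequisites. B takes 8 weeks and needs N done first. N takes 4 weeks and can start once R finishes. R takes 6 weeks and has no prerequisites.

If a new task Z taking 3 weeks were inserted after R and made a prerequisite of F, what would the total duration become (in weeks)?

18

Originally the schedule takes 18 weeks.
With Z inserted, F now waits for max(N, R, Z).
New critical path: R→N→B = 6+4+8 = 18 ⇒ 18 weeks.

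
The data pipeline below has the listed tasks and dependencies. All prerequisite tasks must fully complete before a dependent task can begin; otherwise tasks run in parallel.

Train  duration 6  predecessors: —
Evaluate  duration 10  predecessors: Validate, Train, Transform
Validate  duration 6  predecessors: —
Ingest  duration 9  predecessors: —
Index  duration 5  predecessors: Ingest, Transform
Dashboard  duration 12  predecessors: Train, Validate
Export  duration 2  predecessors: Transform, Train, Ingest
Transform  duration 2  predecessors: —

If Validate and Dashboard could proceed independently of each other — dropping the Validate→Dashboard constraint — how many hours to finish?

Original critical path: Validate→Dashboard = 6+12 = 18 ⇒ 18 hours.
Dropping Validate→Dashboard doesn't change Dashboard's earliest start (6); another predecessor still binds.
The longest chain is now Train→Dashboard = 6+12 = 18, so the project takes 18 hours.

18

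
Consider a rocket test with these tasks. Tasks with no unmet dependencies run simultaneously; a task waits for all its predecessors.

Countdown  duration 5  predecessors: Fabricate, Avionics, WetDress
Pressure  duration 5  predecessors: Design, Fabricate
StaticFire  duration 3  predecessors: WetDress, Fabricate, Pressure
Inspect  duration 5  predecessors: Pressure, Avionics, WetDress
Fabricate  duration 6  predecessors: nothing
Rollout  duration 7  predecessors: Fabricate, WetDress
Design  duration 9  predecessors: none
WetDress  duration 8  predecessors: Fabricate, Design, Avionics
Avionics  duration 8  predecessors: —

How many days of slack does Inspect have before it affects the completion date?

2

Design→WetDress→Rollout = 9+8+7 = 24 sets the makespan at 24 days.
Longest path through Inspect: 22 days (earliest finish 22, latest finish 24).
Float = 24 − 22 = 2.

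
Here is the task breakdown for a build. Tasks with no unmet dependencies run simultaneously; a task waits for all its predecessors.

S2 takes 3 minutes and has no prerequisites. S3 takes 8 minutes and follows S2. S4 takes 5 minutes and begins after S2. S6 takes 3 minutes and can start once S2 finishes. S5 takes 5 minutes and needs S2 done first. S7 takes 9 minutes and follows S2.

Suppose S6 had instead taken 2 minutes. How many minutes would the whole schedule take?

Critical path before the change: S2→S7 = 3+9 = 12 giving 12 minutes.
The longest path through S6 is only 6 minutes, so S6 has float 6.
The critical path is still S2→S7; finish is now 12 minutes.

12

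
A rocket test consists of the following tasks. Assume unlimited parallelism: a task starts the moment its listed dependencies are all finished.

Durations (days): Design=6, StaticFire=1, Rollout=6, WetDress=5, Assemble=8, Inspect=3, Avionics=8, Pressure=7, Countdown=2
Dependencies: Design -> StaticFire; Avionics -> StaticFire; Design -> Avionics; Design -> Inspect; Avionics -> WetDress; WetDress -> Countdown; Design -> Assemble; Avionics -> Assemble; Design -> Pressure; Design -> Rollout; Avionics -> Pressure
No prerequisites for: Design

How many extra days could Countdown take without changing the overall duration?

Critical path: Design→Avionics→Assemble = 6+8+8 = 22, so the finish is 22 days.
Countdown finishes as early as 21 and must finish by 22.
Float = 22 − 21 = 1.

1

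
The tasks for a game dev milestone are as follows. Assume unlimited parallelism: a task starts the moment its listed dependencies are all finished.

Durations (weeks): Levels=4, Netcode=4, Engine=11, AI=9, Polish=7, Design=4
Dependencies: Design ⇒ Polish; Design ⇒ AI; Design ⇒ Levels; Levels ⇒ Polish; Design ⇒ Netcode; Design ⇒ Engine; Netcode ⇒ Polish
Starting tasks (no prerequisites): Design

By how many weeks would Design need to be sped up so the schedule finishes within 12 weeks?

3

Current finish: 15 weeks; target: 12.
Design is on every critical path, so each week cut from Design cuts the finish by one (this holds down to a finish of 12).
Need 15 − 12 = 3 weeks off Design → Design becomes 1 week, finish becomes 12.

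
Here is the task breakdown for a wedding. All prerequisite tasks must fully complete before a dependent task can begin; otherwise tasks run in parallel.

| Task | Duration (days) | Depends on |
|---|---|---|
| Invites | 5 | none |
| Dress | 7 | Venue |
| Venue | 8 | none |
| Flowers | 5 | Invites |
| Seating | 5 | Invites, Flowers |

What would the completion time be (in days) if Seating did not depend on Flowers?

Original critical path: Venue→Dress = 8+7 = 15 ⇒ 15 days.
Without Flowers→Seating, Seating's earliest start moves from 10 to 5.
New critical path: Venue→Dress = 8+7 = 15 ⇒ 15 days.

15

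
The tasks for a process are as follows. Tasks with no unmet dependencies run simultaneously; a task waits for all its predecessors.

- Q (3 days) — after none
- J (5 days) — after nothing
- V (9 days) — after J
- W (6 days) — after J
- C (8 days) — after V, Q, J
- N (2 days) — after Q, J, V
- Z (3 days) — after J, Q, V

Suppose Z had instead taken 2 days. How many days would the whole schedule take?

22

Critical path before the change: J→V→C = 5+9+8 = 22 giving 22 days.
The longest path through Z is only 17 days, so Z has float 5.
The critical path is still J→V→C; finish is now 22 days.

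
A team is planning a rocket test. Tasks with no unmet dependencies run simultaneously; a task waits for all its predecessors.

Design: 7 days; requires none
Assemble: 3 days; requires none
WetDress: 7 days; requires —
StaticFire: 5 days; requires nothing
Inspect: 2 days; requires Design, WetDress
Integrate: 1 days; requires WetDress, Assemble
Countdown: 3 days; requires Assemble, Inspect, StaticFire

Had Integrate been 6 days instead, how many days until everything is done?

Actual critical path: Design→Inspect→Countdown = 7+2+3 = 12 ⇒ 12 days.
Integrate has 4 days of float (longest path through it is 8).
New critical path: WetDress→Integrate = 7+6 = 13 ⇒ 13 days.

13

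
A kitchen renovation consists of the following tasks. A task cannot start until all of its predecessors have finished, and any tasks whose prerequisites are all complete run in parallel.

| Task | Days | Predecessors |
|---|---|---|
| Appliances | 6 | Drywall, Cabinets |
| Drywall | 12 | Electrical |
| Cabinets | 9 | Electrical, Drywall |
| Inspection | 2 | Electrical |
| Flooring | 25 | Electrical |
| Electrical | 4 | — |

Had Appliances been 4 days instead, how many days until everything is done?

29

Critical path before the change: Electrical→Drywall→Cabinets→Appliances = 4+12+9+6 = 31 giving 31 days.
Appliances lies on that path, so at 4 days the path becomes 29 days.
The critical path is still Electrical→Drywall→Cabinets→Appliances; finish is now 29 days.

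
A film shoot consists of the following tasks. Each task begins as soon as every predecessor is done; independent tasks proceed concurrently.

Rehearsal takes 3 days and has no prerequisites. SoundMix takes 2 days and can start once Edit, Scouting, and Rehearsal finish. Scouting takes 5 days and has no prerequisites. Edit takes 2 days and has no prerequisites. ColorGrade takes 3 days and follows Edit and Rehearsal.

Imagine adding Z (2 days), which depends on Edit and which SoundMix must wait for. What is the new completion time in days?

7

Originally the job takes 7 days.
With Z inserted, SoundMix now waits for max(Edit, Scouting, Rehearsal, Z).
New critical path: Scouting→SoundMix = 5+2 = 7 ⇒ 7 days.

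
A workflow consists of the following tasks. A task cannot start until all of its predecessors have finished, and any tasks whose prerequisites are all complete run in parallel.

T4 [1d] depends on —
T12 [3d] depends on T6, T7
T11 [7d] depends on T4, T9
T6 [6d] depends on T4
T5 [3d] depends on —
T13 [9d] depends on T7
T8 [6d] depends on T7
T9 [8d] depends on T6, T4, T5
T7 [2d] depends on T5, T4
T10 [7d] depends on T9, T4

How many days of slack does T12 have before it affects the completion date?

Critical path: T4→T6→T9→T10 = 1+6+8+7 = 22, so the finish is 22 days.
Longest path through T12: 10 days (earliest finish 10, latest finish 22).
Float = 22 − 10 = 12.

12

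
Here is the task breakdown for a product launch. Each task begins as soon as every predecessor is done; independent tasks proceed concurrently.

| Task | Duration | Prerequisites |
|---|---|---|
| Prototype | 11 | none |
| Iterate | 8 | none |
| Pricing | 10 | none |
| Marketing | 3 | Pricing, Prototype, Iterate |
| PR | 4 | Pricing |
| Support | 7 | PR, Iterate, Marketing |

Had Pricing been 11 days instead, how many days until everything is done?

Baseline: Pricing→PR→Support = 10+4+7 = 21 → 21 days.
Pricing is on the critical path; changing it to 11 makes that path 22 days.
That remains the longest chain; total 22 days.

22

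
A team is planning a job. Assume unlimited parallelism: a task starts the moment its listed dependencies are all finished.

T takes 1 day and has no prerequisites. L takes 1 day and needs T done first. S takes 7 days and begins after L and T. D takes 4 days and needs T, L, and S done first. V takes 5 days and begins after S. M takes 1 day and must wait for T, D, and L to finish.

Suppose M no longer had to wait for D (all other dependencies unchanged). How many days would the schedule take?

Before: longest chain T→L→S→D→M = 1+1+7+4+1 = 14, finish 14.
Without D→M, M's earliest start moves from 13 to 2.
New critical path: T→L→S→V = 1+1+7+5 = 14 ⇒ 14 days.

14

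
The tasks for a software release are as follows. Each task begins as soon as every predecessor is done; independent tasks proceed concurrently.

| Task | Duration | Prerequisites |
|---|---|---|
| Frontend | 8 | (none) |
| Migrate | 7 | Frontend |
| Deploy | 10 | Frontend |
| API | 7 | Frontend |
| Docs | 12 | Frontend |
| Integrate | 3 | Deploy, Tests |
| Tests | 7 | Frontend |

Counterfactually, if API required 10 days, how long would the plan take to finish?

21

Critical path before the change: Frontend→Deploy→Integrate = 8+10+3 = 21 giving 21 days.
API has 6 days of float (longest path through it is 15).
The critical path is still Frontend→Deploy→Integrate; finish is now 21 days.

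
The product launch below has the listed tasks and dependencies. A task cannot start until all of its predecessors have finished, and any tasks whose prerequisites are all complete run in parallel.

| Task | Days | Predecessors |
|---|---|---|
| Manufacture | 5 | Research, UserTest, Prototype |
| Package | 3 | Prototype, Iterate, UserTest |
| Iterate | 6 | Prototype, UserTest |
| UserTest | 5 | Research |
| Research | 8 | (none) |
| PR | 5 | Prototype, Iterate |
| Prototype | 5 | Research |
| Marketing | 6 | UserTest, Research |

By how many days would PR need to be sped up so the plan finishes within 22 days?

2

Current finish: 24 days; target: 22.
PR is on every critical path, so each day cut from PR cuts the finish by one (this holds down to a finish of 22).
Need 24 − 22 = 2 days off PR → PR becomes 3 days, finish becomes 22.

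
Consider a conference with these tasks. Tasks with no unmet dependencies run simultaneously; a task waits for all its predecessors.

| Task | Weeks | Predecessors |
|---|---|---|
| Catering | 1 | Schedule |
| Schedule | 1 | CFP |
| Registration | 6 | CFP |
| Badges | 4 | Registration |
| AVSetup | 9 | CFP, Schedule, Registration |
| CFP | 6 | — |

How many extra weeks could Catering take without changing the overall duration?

Critical path: CFP→Registration→AVSetup = 6+6+9 = 21, so the finish is 21 weeks.
Catering finishes as early as 8 and must finish by 21.
Slack of Catering = 20 − 7 = 13 weeks.

13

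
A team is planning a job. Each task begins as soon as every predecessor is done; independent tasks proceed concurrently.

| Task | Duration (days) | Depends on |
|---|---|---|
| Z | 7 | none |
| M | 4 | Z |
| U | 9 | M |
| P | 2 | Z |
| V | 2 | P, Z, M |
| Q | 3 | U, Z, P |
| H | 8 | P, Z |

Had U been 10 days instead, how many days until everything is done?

24

Actual critical path: Z→M→U→Q = 7+4+9+3 = 23 ⇒ 23 days.
U is on the critical path; changing it to 10 makes that path 24 days.
That remains the longest chain; total 24 days.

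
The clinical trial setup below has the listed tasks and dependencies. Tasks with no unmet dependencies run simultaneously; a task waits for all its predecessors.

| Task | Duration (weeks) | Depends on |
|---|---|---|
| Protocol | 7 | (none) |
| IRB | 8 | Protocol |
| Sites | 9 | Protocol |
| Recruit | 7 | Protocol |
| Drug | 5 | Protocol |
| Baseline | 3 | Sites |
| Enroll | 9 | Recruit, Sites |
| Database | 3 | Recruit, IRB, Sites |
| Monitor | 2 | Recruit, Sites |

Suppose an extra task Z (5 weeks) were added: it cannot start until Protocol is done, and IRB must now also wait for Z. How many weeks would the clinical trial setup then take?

Originally the clinical trial setup takes 25 weeks.
With Z inserted, IRB now waits for max(Protocol, Z).
New critical path: Protocol→Sites→Enroll = 7+9+9 = 25 ⇒ 25 weeks.

25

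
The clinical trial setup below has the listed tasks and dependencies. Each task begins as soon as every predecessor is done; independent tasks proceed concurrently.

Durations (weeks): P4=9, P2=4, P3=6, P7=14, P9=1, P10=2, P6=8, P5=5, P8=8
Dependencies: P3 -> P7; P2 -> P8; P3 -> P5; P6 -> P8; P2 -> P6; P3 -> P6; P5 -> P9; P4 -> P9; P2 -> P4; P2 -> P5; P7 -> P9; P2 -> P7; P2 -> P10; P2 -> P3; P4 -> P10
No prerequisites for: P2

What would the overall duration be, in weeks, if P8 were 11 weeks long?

The binding path is P2→P3→P6→P8 = 4+6+8+8 = 26; finish at 26 weeks.
P8 lies on that path, so at 11 weeks the path becomes 29 weeks.
That remains the longest chain; total 29 weeks.

29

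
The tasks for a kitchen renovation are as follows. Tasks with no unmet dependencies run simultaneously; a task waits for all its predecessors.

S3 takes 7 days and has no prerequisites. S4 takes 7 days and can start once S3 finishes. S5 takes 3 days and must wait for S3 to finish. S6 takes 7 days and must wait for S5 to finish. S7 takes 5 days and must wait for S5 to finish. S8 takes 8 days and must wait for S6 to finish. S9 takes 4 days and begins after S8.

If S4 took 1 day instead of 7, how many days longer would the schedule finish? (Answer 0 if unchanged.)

0

The binding path is S3→S5→S6→S8→S9 = 7+3+7+8+4 = 29; finish at 29 days.
The longest path through S4 is only 14 days, so S4 has float 15.
No other chain overtakes it, so the finish is 29 days.
Change in finish: 29 − 29 = +0 days.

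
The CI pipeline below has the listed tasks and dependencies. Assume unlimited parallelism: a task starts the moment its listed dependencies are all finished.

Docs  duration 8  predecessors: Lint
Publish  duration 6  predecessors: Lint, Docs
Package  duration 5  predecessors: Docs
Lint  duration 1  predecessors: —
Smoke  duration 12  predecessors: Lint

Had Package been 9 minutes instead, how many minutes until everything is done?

Baseline: Lint→Docs→Publish = 1+8+6 = 15 → 15 minutes.
Package is off the critical path — its longest chain is 14 minutes, giving 1 of slack.
The binding chain switches to Lint→Docs→Package = 1+8+9 = 18; finish 18 minutes.

18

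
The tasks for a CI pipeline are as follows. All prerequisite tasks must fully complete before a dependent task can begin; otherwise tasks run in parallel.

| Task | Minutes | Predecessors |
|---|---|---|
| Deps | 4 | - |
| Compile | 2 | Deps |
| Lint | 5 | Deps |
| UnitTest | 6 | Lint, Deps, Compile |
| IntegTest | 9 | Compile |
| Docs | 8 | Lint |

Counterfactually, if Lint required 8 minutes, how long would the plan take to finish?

Actual critical path: Deps→Lint→Docs = 4+5+8 = 17 ⇒ 17 minutes.
Lint is on the critical path; changing it to 8 makes that path 20 minutes.
That remains the longest chain; total 20 minutes.

20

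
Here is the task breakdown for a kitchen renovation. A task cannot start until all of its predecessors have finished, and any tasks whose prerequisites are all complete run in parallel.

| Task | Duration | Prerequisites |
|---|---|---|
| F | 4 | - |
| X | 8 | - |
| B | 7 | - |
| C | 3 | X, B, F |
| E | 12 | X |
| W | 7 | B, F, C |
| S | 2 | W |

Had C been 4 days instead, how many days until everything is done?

21

The binding path is X→C→W→S = 8+3+7+2 = 20; finish at 20 days.
C is on the critical path; changing it to 4 makes that path 21 days.
That remains the longest chain; total 21 days.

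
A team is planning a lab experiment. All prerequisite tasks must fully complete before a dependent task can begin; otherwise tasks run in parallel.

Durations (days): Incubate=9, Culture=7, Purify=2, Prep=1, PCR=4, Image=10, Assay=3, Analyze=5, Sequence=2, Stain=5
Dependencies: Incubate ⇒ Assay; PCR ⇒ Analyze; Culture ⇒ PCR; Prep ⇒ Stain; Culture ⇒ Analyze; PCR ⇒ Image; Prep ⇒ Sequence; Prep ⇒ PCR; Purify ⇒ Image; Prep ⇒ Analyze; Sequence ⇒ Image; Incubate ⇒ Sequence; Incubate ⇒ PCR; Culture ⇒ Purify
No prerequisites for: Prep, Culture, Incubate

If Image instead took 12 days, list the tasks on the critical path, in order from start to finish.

Critical path before the change: Incubate→PCR→Image = 9+4+10 = 23 giving 23 days.
Image lies on that path, so at 12 days the path becomes 25 days.
No other chain overtakes it, so the finish is 25 days.

Incubate, PCR, Image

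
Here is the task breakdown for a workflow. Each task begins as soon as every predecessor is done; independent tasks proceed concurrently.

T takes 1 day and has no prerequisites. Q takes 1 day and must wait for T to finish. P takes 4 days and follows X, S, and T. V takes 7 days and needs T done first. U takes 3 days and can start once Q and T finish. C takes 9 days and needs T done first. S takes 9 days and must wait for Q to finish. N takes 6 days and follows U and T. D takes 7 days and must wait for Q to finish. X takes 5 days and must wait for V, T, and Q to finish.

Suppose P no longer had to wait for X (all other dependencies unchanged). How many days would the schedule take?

Original critical path: T→V→X→P = 1+7+5+4 = 17 ⇒ 17 days.
Without X→P, P's earliest start moves from 13 to 11.
After: T→Q→S→P = 1+1+9+4 = 15 → 15 days.

15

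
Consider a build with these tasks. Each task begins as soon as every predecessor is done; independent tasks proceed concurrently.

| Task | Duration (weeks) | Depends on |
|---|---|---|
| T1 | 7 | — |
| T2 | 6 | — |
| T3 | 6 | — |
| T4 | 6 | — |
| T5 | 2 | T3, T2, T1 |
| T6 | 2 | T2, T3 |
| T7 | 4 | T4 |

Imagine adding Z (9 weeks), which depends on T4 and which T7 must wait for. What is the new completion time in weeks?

19

Originally the build takes 10 weeks.
With Z inserted, T7 now waits for max(T4, Z).
New critical path: T4→Z→T7 = 6+9+4 = 19 ⇒ 19 weeks.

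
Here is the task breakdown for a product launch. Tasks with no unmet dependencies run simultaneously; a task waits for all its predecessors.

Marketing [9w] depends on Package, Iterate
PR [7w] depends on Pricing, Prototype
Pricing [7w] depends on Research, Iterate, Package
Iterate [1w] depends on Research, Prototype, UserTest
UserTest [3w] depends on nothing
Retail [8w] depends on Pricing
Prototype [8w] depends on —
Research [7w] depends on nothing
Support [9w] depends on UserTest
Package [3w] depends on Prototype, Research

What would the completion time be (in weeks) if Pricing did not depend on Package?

Before: longest chain Prototype→Package→Pricing→Retail = 8+3+7+8 = 26, finish 26.
Without Package→Pricing, Pricing's earliest start moves from 11 to 9.
The longest chain is now Prototype→Iterate→Pricing→Retail = 8+1+7+8 = 24, so the schedule takes 24 weeks.

24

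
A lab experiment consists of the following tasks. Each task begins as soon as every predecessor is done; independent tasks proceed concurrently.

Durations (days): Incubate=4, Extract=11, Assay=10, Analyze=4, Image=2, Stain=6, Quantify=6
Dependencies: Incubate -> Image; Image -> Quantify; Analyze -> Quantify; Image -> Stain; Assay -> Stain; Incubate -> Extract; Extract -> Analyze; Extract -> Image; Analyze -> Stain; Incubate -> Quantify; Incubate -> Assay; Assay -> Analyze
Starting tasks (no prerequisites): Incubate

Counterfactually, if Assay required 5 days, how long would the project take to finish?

The binding path is Incubate→Extract→Analyze→Stain = 4+11+4+6 = 25; finish at 25 days.
Assay has 1 day of float (longest path through it is 24).
That remains the longest chain; total 25 days.

25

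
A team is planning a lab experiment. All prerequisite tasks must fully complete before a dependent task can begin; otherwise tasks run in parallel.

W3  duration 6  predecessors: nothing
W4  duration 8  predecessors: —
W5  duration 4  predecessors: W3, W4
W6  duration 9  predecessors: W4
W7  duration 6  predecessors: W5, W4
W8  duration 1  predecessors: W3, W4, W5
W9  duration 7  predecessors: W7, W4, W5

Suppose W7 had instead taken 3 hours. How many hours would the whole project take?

22

As given, the longest chain is W4→W5→W7→W9 = 8+4+6+7 = 25, so the finish is 25 hours.
W7 lies on that path, so at 3 hours the path becomes 22 hours.
The critical path is still W4→W5→W7→W9; finish is now 22 hours.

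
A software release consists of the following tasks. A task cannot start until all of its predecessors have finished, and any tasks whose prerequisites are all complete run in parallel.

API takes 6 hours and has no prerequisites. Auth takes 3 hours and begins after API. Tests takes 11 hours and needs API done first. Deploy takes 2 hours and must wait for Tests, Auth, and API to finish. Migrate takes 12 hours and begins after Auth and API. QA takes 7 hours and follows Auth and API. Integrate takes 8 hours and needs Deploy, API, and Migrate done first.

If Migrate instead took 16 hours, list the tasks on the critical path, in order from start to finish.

API, Auth, Migrate, Integrate

Baseline: API→Auth→Migrate→Integrate = 6+3+12+8 = 29 → 29 hours.
Migrate lies on that path, so at 16 hours the path becomes 33 hours.
No other chain overtakes it, so the finish is 33 hours.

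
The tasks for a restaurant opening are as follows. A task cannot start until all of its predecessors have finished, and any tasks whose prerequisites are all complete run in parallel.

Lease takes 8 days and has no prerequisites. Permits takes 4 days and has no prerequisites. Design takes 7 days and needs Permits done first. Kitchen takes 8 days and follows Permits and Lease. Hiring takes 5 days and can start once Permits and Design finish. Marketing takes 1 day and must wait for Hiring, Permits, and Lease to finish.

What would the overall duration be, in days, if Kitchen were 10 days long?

18

As given, the longest chain is Permits→Design→Hiring→Marketing = 4+7+5+1 = 17, so the finish is 17 days.
The longest path through Kitchen is only 16 days, so Kitchen has float 1.
New critical path: Lease→Kitchen = 8+10 = 18 ⇒ 18 days.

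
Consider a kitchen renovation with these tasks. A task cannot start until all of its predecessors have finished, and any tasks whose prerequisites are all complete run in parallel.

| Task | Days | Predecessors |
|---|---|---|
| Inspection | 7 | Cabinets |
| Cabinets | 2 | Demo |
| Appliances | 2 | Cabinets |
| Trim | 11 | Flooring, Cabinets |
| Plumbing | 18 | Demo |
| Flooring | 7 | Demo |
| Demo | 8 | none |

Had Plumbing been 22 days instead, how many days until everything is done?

30

As given, the longest chain is Demo→Plumbing = 8+18 = 26, so the finish is 26 days.
Plumbing lies on that path, so at 22 days the path becomes 30 days.
The critical path is still Demo→Plumbing; finish is now 30 days.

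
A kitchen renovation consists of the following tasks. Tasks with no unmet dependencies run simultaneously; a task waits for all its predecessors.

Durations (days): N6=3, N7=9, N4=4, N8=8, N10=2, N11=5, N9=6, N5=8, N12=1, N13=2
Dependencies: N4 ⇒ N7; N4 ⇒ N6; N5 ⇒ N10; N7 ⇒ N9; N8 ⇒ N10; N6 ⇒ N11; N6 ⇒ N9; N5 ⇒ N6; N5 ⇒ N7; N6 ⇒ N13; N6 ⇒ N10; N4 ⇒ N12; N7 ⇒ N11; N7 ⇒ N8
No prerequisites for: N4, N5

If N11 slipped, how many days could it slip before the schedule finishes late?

5

The longest chain is N5→N7→N8→N10 = 8+9+8+2 = 27; overall finish 27 days.
The longest chain containing N11 totals 22 days.
Float = 27 − 22 = 5.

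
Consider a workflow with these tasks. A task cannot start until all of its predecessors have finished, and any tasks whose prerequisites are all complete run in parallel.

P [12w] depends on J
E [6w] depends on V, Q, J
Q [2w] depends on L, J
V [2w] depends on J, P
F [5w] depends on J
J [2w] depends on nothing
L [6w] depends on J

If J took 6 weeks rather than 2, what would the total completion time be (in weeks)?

26

Baseline: J→P→V→E = 2+12+2+6 = 22 → 22 weeks.
J is on the critical path; changing it to 6 makes that path 26 weeks.
That remains the longest chain; total 26 weeks.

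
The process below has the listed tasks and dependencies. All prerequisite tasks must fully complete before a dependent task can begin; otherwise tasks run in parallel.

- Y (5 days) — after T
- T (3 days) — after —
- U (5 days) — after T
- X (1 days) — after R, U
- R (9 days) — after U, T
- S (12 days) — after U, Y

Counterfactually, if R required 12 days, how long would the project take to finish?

21

Baseline: T→Y→S = 3+5+12 = 20 → 20 days.
R is off the critical path — its longest chain is 18 days, giving 2 of slack.
The binding chain switches to T→U→R→X = 3+5+12+1 = 21; finish 21 days.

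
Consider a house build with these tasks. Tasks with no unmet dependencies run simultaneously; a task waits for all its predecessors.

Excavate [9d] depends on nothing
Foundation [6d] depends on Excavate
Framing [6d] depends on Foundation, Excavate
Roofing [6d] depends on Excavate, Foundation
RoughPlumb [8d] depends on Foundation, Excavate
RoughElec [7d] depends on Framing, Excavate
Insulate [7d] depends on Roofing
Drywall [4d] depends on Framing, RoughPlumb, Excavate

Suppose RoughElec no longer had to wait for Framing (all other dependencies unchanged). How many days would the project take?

28

Original critical path: Excavate→Foundation→Framing→RoughElec = 9+6+6+7 = 28 ⇒ 28 days.
Without Framing→RoughElec, RoughElec's earliest start moves from 21 to 9.
After: Excavate→Foundation→Roofing→Insulate = 9+6+6+7 = 28 → 28 days.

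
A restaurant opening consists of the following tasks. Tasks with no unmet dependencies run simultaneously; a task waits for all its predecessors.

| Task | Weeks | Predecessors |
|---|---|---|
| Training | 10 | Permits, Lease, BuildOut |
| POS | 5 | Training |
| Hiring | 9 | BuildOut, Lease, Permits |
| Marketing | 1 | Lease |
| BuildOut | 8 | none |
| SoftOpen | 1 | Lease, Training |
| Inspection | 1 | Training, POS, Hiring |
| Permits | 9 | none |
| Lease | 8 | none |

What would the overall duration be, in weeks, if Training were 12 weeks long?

Critical path before the change: Permits→Training→POS→Inspection = 9+10+5+1 = 25 giving 25 weeks.
Training lies on that path, so at 12 weeks the path becomes 27 weeks.
No other chain overtakes it, so the finish is 27 weeks.

27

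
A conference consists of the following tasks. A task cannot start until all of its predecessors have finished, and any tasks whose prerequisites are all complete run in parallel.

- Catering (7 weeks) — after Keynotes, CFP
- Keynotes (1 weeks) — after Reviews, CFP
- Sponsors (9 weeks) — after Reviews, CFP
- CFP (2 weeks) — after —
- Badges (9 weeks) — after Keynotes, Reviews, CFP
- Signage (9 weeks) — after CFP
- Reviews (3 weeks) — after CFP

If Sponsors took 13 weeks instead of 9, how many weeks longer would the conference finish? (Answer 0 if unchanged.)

3

As given, the longest chain is CFP→Reviews→Keynotes→Badges = 2+3+1+9 = 15, so the finish is 15 weeks.
Sponsors has 1 week of float (longest path through it is 14).
New critical path: CFP→Reviews→Sponsors = 2+3+13 = 18 ⇒ 18 weeks.
Change in finish: 18 − 15 = +3 weeks.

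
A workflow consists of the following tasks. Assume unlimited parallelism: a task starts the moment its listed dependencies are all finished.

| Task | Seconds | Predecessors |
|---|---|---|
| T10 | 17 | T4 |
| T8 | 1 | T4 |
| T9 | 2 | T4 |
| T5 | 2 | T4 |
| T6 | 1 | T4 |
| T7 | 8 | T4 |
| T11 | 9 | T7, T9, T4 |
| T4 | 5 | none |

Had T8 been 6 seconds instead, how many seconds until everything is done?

Actual critical path: T4→T7→T11 = 5+8+9 = 22 ⇒ 22 seconds.
T8 is off the critical path — its longest chain is 6 seconds, giving 16 of slack.
No other chain overtakes it, so the finish is 22 seconds.

22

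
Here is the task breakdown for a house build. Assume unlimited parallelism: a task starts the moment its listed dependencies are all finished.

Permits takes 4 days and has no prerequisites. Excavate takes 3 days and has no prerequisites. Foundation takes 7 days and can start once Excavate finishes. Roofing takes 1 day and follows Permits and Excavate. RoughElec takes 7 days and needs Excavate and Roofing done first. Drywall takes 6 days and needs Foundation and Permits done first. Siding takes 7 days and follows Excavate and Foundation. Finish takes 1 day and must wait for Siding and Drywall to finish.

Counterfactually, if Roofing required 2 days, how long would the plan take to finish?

18

Actual critical path: Excavate→Foundation→Siding→Finish = 3+7+7+1 = 18 ⇒ 18 days.
The longest path through Roofing is only 12 days, so Roofing has float 6.
That remains the longest chain; total 18 days.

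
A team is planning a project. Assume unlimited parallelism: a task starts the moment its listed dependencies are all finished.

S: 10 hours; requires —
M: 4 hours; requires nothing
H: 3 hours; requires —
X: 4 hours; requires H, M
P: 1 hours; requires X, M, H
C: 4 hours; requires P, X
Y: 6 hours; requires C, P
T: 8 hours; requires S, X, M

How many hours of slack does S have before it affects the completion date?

1

The longest chain is M→X→P→C→Y = 4+4+1+4+6 = 19; overall finish 19 hours.
S finishes as early as 10 and must finish by 11.
So S can slip 11 − 10 = 1 hour.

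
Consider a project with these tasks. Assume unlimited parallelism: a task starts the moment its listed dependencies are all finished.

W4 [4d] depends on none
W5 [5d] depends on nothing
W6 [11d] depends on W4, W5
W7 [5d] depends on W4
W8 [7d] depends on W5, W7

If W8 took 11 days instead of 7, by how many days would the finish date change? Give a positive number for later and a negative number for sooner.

The binding path is W4→W7→W8 = 4+5+7 = 16; finish at 16 days.
W8 lies on that path, so at 11 days the path becomes 20 days.
No other chain overtakes it, so the finish is 20 days.
Change in finish: 20 − 16 = +4 days.

4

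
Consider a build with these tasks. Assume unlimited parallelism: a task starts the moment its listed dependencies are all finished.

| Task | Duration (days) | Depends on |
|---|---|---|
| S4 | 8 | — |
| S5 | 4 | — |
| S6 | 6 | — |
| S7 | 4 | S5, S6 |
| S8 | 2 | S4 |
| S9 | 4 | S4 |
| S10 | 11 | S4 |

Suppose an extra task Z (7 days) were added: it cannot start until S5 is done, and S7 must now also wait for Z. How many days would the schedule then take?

Originally the schedule takes 19 days.
With Z inserted, S7 now waits for max(S5, S6, Z).
New critical path: S4→S10 = 8+11 = 19 ⇒ 19 days.

19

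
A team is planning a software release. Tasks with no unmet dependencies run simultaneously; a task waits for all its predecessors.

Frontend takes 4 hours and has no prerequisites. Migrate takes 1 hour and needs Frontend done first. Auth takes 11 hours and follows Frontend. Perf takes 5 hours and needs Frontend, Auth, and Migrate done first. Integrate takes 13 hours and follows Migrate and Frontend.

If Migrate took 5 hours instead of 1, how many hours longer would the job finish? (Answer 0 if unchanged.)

The binding path is Frontend→Auth→Perf = 4+11+5 = 20; finish at 20 hours.
Migrate is off the critical path — its longest chain is 18 hours, giving 2 of slack.
The binding chain switches to Frontend→Migrate→Integrate = 4+5+13 = 22; finish 22 hours.
Change in finish: 22 − 20 = +2 hours.

2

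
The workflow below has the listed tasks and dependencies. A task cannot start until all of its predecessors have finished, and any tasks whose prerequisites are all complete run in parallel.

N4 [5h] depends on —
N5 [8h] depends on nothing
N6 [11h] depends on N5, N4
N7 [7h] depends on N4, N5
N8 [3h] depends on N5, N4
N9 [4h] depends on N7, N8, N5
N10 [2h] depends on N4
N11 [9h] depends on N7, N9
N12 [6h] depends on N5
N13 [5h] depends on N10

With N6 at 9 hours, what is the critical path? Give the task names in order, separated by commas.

Actual critical path: N5→N7→N9→N11 = 8+7+4+9 = 28 ⇒ 28 hours.
N6 is off the critical path — its longest chain is 19 hours, giving 9 of slack.
That remains the longest chain; total 28 hours.

N5, N7, N9, N11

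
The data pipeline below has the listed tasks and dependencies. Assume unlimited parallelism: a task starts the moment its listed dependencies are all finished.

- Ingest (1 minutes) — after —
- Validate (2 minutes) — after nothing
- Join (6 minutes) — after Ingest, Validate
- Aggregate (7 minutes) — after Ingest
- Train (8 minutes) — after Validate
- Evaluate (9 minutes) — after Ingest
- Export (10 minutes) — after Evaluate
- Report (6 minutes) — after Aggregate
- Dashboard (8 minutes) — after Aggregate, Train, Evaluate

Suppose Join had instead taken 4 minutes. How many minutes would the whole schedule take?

20

Critical path before the change: Ingest→Evaluate→Export = 1+9+10 = 20 giving 20 minutes.
Join has 12 minutes of float (longest path through it is 8).
The critical path is still Ingest→Evaluate→Export; finish is now 20 minutes.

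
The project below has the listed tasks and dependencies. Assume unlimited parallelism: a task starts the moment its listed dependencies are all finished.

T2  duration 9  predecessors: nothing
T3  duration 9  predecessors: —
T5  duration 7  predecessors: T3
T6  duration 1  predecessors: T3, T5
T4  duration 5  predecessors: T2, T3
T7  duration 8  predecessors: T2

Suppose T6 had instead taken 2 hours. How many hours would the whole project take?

18

Critical path before the change: T3→T5→T6 = 9+7+1 = 17 giving 17 hours.
T6 lies on that path, so at 2 hours the path becomes 18 hours.
The critical path is still T3→T5→T6; finish is now 18 hours.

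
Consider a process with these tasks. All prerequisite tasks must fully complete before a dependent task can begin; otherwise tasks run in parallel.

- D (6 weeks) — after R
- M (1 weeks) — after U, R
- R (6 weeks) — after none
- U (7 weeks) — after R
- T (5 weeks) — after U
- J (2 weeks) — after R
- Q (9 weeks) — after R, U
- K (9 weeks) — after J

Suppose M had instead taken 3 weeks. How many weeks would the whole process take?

22

Critical path before the change: R→U→Q = 6+7+9 = 22 giving 22 weeks.
The longest path through M is only 14 weeks, so M has float 8.
The critical path is still R→U→Q; finish is now 22 weeks.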